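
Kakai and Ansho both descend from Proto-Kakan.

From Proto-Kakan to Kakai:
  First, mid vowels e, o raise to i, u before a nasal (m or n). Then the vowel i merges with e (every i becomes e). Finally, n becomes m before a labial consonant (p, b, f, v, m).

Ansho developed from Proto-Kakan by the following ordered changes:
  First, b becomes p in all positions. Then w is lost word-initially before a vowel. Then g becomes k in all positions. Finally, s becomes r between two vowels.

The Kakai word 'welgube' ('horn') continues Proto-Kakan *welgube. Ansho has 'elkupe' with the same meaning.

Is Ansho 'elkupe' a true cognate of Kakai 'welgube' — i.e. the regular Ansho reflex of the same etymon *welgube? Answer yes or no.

yes

Derive the expected Ansho reflex of *welgube:
Ansho: *welgube > welgupe > elgupe > elkupe  (by unconditioned shift, glide loss, unconditioned shift)
Ansho 'elkupe' matches the regular reflex exactly, so the pair is cognate.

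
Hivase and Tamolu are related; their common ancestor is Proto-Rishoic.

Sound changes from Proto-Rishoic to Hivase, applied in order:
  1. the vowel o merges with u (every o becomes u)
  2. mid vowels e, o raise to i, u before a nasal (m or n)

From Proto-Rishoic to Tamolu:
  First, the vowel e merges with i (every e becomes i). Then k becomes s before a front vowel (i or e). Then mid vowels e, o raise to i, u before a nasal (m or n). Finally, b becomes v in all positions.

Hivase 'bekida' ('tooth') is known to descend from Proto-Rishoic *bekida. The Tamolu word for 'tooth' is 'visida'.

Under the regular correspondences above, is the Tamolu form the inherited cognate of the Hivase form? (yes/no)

Derive the expected Tamolu reflex of *bekida:
Tamolu: *bekida
  bekida → bikida   [vowel merger]
  bikida → bisida   [palatalisation]
  bisida (rule 3 does not apply)
  bisida → visida   [unconditioned shift]
  giving Tamolu visida.
Tamolu 'visida' matches the regular reflex exactly, so the pair is cognate.

yes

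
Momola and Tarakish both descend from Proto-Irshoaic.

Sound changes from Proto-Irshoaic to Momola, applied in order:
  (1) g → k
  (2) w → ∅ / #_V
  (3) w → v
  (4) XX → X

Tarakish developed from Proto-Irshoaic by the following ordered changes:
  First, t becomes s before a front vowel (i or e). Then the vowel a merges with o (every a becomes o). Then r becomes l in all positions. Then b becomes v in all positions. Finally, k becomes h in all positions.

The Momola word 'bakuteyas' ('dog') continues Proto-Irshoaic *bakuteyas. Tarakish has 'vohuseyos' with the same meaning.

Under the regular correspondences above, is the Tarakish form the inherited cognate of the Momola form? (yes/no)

Derive the expected Tarakish reflex of *bakuteyas:
Tarakish: start from *bakuteyas.
  rule 1 (palatalisation): bakuteyas → bakuseyas
  rule 2 (vowel merger): bakuseyas → bokuseyos
  rule 3: no change — bokuseyos
  rule 4 (unconditioned shift): bokuseyos → vokuseyos
  rule 5 (unconditioned shift): vokuseyos → vohuseyos
  ⇒ Tarakish vohuseyos
Tarakish 'vohuseyos' matches the regular reflex exactly, so the pair is cognate.

yes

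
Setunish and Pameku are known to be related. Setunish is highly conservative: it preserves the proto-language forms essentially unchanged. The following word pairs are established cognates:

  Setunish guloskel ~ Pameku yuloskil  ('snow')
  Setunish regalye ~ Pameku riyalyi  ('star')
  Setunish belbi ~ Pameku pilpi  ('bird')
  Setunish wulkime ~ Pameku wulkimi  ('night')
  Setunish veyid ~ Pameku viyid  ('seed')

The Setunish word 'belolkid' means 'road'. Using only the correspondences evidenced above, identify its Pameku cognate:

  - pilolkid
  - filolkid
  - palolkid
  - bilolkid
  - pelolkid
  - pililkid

belbi ~ pilpi — Setunish b corresponds to Pameku p word-initially before a front vowel.
guloskel ~ yuloskil, regalye ~ riyalyi — Setunish e corresponds to Pameku i after a consonant, before a consonant other than r, m, n, p, b, f, v.
Applying these to Setunish 'belolkid':
  belolkid → pelolkid   (b→p word-initially before a front vowel)
  pelolkid → pilolkid   (e→i after a consonant, before a consonant other than r, m, n, p, b, f, v)
So the Pameku cognate is 'pilolkid'.

pilolkid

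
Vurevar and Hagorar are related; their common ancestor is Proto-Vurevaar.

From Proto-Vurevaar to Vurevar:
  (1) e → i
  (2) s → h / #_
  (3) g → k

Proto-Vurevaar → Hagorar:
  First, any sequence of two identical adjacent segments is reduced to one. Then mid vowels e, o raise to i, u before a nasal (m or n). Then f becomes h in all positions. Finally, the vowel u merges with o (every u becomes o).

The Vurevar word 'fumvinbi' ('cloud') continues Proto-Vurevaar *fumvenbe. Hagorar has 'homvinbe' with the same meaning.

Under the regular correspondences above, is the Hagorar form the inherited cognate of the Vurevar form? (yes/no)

yes

Derive the expected Hagorar reflex of *fumvenbe:
Hagorar: start from *fumvenbe.
  rule 1: no change — fumvenbe
  rule 2 (pre-nasal raising): fumvenbe → fumvinbe
  rule 3 (unconditioned shift): fumvinbe → humvinbe
  rule 4 (vowel merger): humvinbe → homvinbe
  ⇒ Hagorar homvinbe
Hagorar 'homvinbe' matches the regular reflex exactly, so the pair is cognate.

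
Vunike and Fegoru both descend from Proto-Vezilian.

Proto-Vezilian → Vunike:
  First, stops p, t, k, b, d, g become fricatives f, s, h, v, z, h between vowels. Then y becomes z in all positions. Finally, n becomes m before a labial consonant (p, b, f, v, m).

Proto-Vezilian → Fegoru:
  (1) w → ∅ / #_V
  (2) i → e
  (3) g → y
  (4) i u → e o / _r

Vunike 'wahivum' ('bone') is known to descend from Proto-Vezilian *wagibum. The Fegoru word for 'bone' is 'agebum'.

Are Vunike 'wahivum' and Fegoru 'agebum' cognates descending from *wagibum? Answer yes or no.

Derive the expected Fegoru reflex of *wagibum:
Fegoru: start from *wagibum.
  rule 1 (glide loss): wagibum → agibum
  rule 2 (vowel merger): agibum → agebum
  rule 3 (unconditioned shift): agebum → ayebum
  rule 4: no change — ayebum
  ⇒ Fegoru ayebum
The regular Fegoru reflex would be 'ayebum', but the attested form is 'agebum'. The correspondence is irregular, so they are not cognates (the Fegoru form has a different source).

no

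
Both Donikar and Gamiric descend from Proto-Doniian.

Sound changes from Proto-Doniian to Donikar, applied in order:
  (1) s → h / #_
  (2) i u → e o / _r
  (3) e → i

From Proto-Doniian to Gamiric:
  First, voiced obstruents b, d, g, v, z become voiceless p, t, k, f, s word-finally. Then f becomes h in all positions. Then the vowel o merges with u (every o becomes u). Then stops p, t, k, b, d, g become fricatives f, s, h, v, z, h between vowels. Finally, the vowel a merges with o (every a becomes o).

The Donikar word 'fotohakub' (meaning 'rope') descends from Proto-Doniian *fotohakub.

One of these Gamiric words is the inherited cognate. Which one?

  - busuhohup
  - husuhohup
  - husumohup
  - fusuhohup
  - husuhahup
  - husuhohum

Gamiric: *fotohakub
  fotohakub → fotohakup   [final devoicing]
  fotohakup → hotohakup   [unconditioned shift]
  hotohakup → hutuhakup   [vowel merger]
  hutuhakup → husuhahup   [intervocalic lenition]
  husuhahup → husuhohup   [vowel merger]
  giving Gamiric husuhohup.
Only 'husuhohup' matches the regular Gamiric development of *fotohakub.

husuhohup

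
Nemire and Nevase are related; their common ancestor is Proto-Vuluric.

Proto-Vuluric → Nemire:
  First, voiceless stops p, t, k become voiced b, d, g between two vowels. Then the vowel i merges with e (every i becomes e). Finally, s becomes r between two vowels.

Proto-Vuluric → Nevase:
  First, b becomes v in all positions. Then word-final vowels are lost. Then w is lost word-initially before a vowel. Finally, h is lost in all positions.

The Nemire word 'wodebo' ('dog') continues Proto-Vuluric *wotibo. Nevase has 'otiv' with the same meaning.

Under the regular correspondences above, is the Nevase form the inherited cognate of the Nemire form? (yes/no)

yes

Derive the expected Nevase reflex of *wotibo:
Nevase: start from *wotibo.
  rule 1 (unconditioned shift): wotibo → wotivo
  rule 2 (apocope): wotivo → wotiv
  rule 3 (glide loss): wotiv → otiv
  rule 4: no change — otiv
  ⇒ Nevase otiv
Nevase 'otiv' matches the regular reflex exactly, so the pair is cognate.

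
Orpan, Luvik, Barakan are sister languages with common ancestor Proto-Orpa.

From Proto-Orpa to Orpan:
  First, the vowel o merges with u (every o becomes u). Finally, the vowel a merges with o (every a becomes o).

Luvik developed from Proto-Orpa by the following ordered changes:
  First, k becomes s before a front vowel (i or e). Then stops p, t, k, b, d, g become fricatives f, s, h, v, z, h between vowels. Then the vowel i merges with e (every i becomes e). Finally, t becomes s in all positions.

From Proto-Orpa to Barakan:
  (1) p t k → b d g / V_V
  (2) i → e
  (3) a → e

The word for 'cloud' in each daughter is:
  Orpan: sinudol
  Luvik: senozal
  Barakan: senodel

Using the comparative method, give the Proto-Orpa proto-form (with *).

*sinodal

Position 5: Orpan has d, Luvik has z, Barakan has d. Orpan preserves d here (none of its changes turn any other segment into d), so the proto-segment is *d.
Position 6: Orpan has o, Luvik has a, Barakan has e. Luvik preserves a here (none of its changes turn any other segment into a), so the proto-segment is *a.
Verify the candidate proto-form against each daughter:
Orpan: *sinodal
  sinodal → sinudal   [vowel merger]
  sinudal → sinudol   [vowel merger]
  giving Orpan sinudol.
Luvik: start from *sinodal.
  rule 1: no change — sinodal
  rule 2 (intervocalic lenition): sinodal → sinozal
  rule 3 (vowel merger): sinozal → senozal
  rule 4: no change — senozal
  ⇒ Luvik senozal
Barakan: *sinodal
  sinodal (rule 1 does not apply)
  sinodal → senodal   [vowel merger]
  senodal → senodel   [vowel merger]
  giving Barakan senodel.
Only *sinodal yields all of Orpan sinudol, Luvik senozal, Barakan senodel.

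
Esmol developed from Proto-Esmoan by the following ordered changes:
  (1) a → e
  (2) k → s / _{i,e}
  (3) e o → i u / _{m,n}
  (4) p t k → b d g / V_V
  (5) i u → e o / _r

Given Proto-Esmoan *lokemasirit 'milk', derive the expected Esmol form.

Esmol: *lokemasirit
  lokemasirit → lokemesirit   [vowel merger]
  lokemesirit → losemesirit   [palatalisation]
  losemesirit → losimesirit   [pre-nasal raising]
  losimesirit (rule 4 does not apply)
  losimesirit → losimeserit   [pre-rhotic lowering]
  giving Esmol losimeserit.

losimeserit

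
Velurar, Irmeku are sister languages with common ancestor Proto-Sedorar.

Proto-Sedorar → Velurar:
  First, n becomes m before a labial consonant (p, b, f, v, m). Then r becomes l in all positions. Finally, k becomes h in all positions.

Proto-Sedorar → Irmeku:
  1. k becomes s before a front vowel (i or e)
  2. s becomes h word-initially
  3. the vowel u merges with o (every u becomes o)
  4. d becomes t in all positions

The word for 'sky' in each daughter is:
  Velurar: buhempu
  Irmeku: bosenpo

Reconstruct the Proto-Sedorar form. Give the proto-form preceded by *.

Position 5: Velurar has m, Irmeku has n. Irmeku preserves n here (none of its changes turn any other segment into n), so the proto-segment is *n.
Position 7: Velurar has u, Irmeku has o. Velurar preserves u here (none of its changes turn any other segment into u), so the proto-segment is *u.
This points to *bukenpu. Verify forward in each daughter:
Velurar: start from *bukenpu.
  rule 1 (nasal place assimilation): bukenpu → bukempu
  rule 2: no change — bukempu
  rule 3 (unconditioned shift): bukempu → buhempu
  ⇒ Velurar buhempu
Irmeku: start from *bukenpu.
  rule 1 (palatalisation): bukenpu → busenpu
  rule 2: no change — busenpu
  rule 3 (vowel merger): busenpu → bosenpo
  rule 4: no change — bosenpo
  ⇒ Irmeku bosenpo
*bukenpu is the unique common source.

*bukenpu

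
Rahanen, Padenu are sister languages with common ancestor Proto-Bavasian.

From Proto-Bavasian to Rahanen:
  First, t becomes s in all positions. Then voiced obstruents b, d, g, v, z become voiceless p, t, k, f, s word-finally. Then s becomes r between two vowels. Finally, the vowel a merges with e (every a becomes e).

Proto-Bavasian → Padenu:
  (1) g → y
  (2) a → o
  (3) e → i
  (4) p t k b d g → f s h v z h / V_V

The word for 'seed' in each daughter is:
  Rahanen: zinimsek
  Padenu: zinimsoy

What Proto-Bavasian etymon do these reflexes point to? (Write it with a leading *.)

Position 7: Rahanen has e, Padenu has o. Taking the neighbouring segments as reconstructed: Rahanen e could go back to *a or *e; Padenu o could go back to *a or *o — the one source consistent with every daughter is *a.
Position 8: Rahanen has k, Padenu has y. Taking the neighbouring segments as reconstructed: Rahanen k could go back to *k or *g; Padenu y could go back to *g or *y — the one source consistent with every daughter is *g.
This points to *zinimsag. Verify forward in each daughter:
Rahanen: start from *zinimsag.
  rule 1: no change — zinimsag
  rule 2 (final devoicing): zinimsag → zinimsak
  rule 3: no change — zinimsak
  rule 4 (vowel merger): zinimsak → zinimsek
  ⇒ Rahanen zinimsek
Padenu: *zinimsag
  zinimsag → zinimsay   [unconditioned shift]
  zinimsay → zinimsoy   [vowel merger]
  zinimsoy (rule 3 does not apply)
  zinimsoy (rule 4 does not apply)
  giving Padenu zinimsoy.
*zinimsag is the unique common source.

*zinimsag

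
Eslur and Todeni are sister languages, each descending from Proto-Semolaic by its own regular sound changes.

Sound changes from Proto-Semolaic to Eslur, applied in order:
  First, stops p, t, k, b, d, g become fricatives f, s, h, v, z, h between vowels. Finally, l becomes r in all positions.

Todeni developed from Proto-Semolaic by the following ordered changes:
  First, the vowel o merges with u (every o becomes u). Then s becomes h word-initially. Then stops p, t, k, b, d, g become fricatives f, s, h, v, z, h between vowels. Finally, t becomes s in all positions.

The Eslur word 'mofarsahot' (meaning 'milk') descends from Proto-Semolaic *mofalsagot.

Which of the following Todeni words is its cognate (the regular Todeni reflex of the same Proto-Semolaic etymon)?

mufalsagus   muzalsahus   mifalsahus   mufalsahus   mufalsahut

mufalsahus

Todeni: start from *mofalsagot.
  rule 1 (vowel merger): mofalsagot → mufalsagut
  rule 2: no change — mufalsagut
  rule 3 (intervocalic lenition): mufalsagut → mufalsahut
  rule 4 (unconditioned shift): mufalsahut → mufalsahus
  ⇒ Todeni mufalsahus
The other candidates each miss or misapply at least one Todeni change.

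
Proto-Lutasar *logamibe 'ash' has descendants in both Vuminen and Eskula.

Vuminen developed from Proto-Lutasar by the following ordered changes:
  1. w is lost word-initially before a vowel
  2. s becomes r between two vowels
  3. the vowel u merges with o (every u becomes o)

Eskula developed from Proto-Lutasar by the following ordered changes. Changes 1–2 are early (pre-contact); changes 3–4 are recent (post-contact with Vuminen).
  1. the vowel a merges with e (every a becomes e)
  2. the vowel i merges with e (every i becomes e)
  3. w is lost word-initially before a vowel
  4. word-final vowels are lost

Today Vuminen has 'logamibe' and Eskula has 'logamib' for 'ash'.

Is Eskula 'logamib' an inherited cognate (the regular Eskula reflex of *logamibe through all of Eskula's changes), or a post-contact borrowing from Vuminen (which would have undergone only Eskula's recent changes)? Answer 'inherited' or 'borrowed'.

borrowed

If inherited, *logamibe would pass through all of Eskula's changes:
Eskula: *logamibe > logemibe > logemebe > logemeb  (by vowel merger, vowel merger, apocope)
If borrowed from Vuminen 'logamibe' after the early changes, it would undergo only the recent ones:
  rule 3 (glide loss): no change (logamibe)
  rule 4 (apocope): logamibe → logamib
  ⇒ as a loan: logamib
Eskula 'logamib' matches the loan outcome 'logamib', not the inherited 'logemeb' — it skipped the early Eskula changes, so it was borrowed from Vuminen.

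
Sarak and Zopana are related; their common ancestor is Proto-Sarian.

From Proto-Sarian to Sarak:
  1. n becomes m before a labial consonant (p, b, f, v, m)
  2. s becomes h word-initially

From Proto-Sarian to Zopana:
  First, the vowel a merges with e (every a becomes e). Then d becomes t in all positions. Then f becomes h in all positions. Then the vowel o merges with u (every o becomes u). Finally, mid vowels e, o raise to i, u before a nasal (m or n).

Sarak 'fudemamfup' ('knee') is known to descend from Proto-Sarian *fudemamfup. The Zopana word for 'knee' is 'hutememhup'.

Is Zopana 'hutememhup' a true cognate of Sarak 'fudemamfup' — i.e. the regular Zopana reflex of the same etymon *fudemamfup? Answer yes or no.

Derive the expected Zopana reflex of *fudemamfup:
Zopana: start from *fudemamfup.
  rule 1 (vowel merger): fudemamfup → fudememfup
  rule 2 (unconditioned shift): fudememfup → futememfup
  rule 3 (unconditioned shift): futememfup → hutememhup
  rule 4: no change — hutememhup
  rule 5 (pre-nasal raising): hutememhup → hutimimhup
  ⇒ Zopana hutimimhup
The regular Zopana reflex would be 'hutimimhup', but the attested form is 'hutememhup'. The correspondence is irregular, so they are not cognates (the Zopana form has a different source).

no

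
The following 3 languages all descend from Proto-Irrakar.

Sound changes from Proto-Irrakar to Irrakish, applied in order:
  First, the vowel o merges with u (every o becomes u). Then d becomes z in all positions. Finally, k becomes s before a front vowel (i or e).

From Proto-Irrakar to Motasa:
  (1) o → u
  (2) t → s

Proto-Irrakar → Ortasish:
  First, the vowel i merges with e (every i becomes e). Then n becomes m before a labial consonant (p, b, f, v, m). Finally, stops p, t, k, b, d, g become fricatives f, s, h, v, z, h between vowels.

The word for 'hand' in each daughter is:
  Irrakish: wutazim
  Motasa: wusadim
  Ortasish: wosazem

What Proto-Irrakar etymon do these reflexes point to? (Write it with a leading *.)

*wotadim

Position 2: Irrakish has u, Motasa has u, Ortasish has o. Ortasish preserves o here (none of its changes turn any other segment into o), so the proto-segment is *o.
Position 3: Irrakish has t, Motasa has s, Ortasish has s. Irrakish preserves t here (none of its changes turn any other segment into t), so the proto-segment is *t.
Position 5: Irrakish has z, Motasa has d, Ortasish has z. Motasa preserves d here (none of its changes turn any other segment into d), so the proto-segment is *d.
Continuing position by position gives *wotadim; check it forward:
Irrakish: *wotadim
  wotadim → wutadim   [vowel merger]
  wutadim → wutazim   [unconditioned shift]
  wutazim (rule 3 does not apply)
  giving Irrakish wutazim.
Motasa: *wotadim > wutadim > wusadim  (by vowel merger, unconditioned shift)
Ortasish: start from *wotadim.
  rule 1 (vowel merger): wotadim → wotadem
  rule 2: no change — wotadem
  rule 3 (intervocalic lenition): wotadem → wosazem
  ⇒ Ortasish wosazem
*wotadim is the unique common source.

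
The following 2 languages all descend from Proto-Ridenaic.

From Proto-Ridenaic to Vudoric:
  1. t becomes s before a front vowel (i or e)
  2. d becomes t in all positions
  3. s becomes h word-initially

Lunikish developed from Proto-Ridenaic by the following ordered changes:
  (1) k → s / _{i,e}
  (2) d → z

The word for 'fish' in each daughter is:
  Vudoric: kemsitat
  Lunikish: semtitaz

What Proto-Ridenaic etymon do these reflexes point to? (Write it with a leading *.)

*kemtitad

Position 8: Vudoric has t, Lunikish has z. Taking the neighbouring segments as reconstructed: Vudoric t could go back to *t or *d; Lunikish z could go back to *d or *z — the one source consistent with every daughter is *d.
Position 4: Vudoric has s, Lunikish has t. Lunikish preserves t here (none of its changes turn any other segment into t), so the proto-segment is *t.
Position 1: Vudoric has k, Lunikish has s. Vudoric preserves k here (none of its changes turn any other segment into k), so the proto-segment is *k.
Verify the candidate proto-form against each daughter:
Vudoric: start from *kemtitad.
  rule 1 (palatalisation): kemtitad → kemsitad
  rule 2 (unconditioned shift): kemsitad → kemsitat
  rule 3: no change — kemsitat
  ⇒ Vudoric kemsitat
Lunikish: *kemtitad > semtitad > semtitaz  (by palatalisation, unconditioned shift)
*kemtitad is the unique common source.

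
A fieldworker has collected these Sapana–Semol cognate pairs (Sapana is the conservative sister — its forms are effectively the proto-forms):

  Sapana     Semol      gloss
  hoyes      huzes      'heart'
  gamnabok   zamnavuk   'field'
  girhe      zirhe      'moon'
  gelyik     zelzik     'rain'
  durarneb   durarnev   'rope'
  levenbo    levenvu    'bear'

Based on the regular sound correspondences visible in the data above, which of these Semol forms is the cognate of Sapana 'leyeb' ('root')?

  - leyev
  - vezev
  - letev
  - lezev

hoyes ~ huzes — Sapana y corresponds to Semol z between vowels (before a front vowel).
durarneb ~ durarnev — Sapana b corresponds to Semol v word-finally.
Applying these to Sapana 'leyeb':
  leyeb → lezeb   (y→z between vowels (before a front vowel))
  lezeb → lezev   (b→v word-finally)
So the Semol cognate is 'lezev'.

lezev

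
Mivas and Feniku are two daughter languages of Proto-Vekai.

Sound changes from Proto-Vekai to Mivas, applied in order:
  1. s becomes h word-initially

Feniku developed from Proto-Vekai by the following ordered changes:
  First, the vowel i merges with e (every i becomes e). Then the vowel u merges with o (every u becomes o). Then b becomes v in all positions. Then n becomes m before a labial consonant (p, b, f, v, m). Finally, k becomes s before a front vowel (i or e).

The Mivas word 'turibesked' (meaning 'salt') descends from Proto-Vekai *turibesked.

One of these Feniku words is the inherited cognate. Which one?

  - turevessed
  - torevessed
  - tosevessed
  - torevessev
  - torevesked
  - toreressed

Feniku: start from *turibesked.
  rule 1 (vowel merger): turibesked → turebesked
  rule 2 (vowel merger): turebesked → torebesked
  rule 3 (unconditioned shift): torebesked → torevesked
  rule 4: no change — torevesked
  rule 5 (palatalisation): torevesked → torevessed
  ⇒ Feniku torevessed
The other candidates each miss or misapply at least one Feniku change.

torevessed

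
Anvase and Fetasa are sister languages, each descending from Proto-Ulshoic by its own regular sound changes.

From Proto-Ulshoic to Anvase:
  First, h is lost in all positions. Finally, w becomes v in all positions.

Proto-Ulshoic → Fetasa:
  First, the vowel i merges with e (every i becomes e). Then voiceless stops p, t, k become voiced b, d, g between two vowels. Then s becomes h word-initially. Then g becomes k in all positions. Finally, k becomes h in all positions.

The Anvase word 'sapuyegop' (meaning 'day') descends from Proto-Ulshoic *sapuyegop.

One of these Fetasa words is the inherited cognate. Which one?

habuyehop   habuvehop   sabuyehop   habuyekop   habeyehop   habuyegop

habuyehop

Fetasa: *sapuyegop
  sapuyegop (rule 1 does not apply)
  sapuyegop → sabuyegop   [intervocalic voicing]
  sabuyegop → habuyegop   [debuccalisation]
  habuyegop → habuyekop   [unconditioned shift]
  habuyekop → habuyehop   [unconditioned shift]
  giving Fetasa habuyehop.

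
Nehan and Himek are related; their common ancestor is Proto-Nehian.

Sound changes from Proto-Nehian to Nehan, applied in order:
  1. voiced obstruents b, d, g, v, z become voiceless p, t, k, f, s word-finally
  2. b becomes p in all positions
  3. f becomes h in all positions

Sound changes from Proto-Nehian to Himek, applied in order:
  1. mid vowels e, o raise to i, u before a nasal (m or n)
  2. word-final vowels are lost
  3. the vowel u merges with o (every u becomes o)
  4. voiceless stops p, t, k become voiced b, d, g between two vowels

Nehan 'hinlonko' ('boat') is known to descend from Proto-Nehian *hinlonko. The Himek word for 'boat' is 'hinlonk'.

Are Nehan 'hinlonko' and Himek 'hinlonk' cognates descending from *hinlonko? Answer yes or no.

Derive the expected Himek reflex of *hinlonko:
Himek: start from *hinlonko.
  rule 1 (pre-nasal raising): hinlonko → hinlunko
  rule 2 (apocope): hinlunko → hinlunk
  rule 3 (vowel merger): hinlunk → hinlonk
  rule 4: no change — hinlonk
  ⇒ Himek hinlonk
Himek 'hinlonk' matches the regular reflex exactly, so the pair is cognate.

yes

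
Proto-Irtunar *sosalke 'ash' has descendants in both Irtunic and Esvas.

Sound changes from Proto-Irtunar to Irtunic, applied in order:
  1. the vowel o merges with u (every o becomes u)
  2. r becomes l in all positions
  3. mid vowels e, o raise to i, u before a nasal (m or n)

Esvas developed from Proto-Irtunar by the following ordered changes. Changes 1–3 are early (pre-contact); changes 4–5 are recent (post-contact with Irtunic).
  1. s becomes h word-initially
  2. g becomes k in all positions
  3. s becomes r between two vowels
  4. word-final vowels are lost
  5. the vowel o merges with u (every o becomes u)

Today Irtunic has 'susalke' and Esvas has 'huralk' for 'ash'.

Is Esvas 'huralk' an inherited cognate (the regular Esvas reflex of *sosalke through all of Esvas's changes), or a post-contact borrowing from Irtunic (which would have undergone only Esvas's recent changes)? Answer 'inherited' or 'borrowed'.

If inherited, *sosalke would pass through all of Esvas's changes:
Esvas: *sosalke
  sosalke → hosalke   [debuccalisation]
  hosalke (rule 2 does not apply)
  hosalke → horalke   [rhotacism]
  horalke → horalk   [apocope]
  horalk → huralk   [vowel merger]
  giving Esvas huralk.
If borrowed from Irtunic 'susalke' after the early changes, it would undergo only the recent ones:
  rule 4 (apocope): susalke → susalk
  rule 5 (vowel merger): no change (susalk)
  ⇒ as a loan: susalk
Esvas 'huralk' matches the inherited outcome exactly, so it is an inherited cognate, not a loan.

inherited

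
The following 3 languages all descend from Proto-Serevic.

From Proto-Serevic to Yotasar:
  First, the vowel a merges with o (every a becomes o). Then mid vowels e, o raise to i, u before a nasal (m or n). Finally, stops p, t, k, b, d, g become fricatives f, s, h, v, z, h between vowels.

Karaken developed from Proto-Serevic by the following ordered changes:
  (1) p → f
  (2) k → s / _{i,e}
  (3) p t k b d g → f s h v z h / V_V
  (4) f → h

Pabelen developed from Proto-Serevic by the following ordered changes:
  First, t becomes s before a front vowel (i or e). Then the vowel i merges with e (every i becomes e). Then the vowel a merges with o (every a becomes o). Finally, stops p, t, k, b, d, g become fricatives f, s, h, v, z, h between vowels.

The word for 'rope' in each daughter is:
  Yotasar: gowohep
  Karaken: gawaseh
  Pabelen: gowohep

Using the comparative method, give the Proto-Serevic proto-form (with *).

Position 7: Yotasar has p, Karaken has h, Pabelen has p. Yotasar preserves p here (none of its changes turn any other segment into p), so the proto-segment is *p.
Position 4: Yotasar has o, Karaken has a, Pabelen has o. Karaken preserves a here (none of its changes turn any other segment into a), so the proto-segment is *a.
Position 2: Yotasar has o, Karaken has a, Pabelen has o. Karaken preserves a here (none of its changes turn any other segment into a), so the proto-segment is *a.
This points to *gawakep. Verify forward in each daughter:
Yotasar: *gawakep > gowokep > gowohep  (by vowel merger, intervocalic lenition)
Karaken: start from *gawakep.
  rule 1 (unconditioned shift): gawakep → gawakef
  rule 2 (palatalisation): gawakef → gawasef
  rule 3: no change — gawasef
  rule 4 (unconditioned shift): gawasef → gawaseh
  ⇒ Karaken gawaseh
Pabelen: start from *gawakep.
  rule 1: no change — gawakep
  rule 2: no change — gawakep
  rule 3 (vowel merger): gawakep → gowokep
  rule 4 (intervocalic lenition): gowokep → gowohep
  ⇒ Pabelen gowohep
Only *gawakep yields all of Yotasar gowohep, Karaken gawaseh, Pabelen gowohep.

*gawakep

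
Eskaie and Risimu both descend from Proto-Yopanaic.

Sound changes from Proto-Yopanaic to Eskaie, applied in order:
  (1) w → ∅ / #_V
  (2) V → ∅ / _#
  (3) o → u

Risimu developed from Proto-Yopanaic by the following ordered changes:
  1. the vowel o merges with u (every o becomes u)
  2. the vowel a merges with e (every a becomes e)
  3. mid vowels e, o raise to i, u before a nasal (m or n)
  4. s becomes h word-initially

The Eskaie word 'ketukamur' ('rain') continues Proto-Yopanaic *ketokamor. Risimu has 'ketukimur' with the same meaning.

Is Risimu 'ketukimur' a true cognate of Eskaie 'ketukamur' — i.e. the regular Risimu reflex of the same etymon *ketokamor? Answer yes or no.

yes

Derive the expected Risimu reflex of *ketokamor:
Risimu: *ketokamor
  ketokamor → ketukamur   [vowel merger]
  ketukamur → ketukemur   [vowel merger]
  ketukemur → ketukimur   [pre-nasal raising]
  ketukimur (rule 4 does not apply)
  giving Risimu ketukimur.
Risimu 'ketukimur' matches the regular reflex exactly, so the pair is cognate.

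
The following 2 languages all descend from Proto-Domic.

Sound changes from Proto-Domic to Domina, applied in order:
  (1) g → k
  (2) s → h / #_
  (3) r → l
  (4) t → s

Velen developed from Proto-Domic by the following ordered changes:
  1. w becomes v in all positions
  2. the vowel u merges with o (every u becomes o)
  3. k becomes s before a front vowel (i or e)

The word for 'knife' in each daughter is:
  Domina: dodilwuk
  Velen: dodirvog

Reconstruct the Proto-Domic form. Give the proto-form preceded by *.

*dodirwug

Position 8: Domina has k, Velen has g. Velen preserves g here (none of its changes turn any other segment into g), so the proto-segment is *g.
Position 6: Domina has w, Velen has v. Domina preserves w here (none of its changes turn any other segment into w), so the proto-segment is *w.
Position 7: Domina has u, Velen has o. Domina preserves u here (none of its changes turn any other segment into u), so the proto-segment is *u.
Continuing position by position gives *dodirwug; check it forward:
Domina: start from *dodirwug.
  rule 1 (unconditioned shift): dodirwug → dodirwuk
  rule 2: no change — dodirwuk
  rule 3 (unconditioned shift): dodirwuk → dodilwuk
  rule 4: no change — dodilwuk
  ⇒ Domina dodilwuk
Velen: *dodirwug
  dodirwug → dodirvug   [unconditioned shift]
  dodirvug → dodirvog   [vowel merger]
  dodirvog (rule 3 does not apply)
  giving Velen dodirvog.
Only *dodirwug yields all of Domina dodilwuk, Velen dodirvog.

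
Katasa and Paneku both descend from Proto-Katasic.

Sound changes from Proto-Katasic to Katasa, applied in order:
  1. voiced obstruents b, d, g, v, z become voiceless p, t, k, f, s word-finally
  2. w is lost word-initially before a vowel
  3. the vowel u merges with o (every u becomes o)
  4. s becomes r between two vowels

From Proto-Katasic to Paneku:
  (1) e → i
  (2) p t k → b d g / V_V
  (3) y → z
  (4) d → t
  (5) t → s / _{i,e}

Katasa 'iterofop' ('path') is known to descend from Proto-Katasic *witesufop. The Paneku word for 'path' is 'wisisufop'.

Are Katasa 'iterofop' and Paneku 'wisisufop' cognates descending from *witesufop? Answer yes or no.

Derive the expected Paneku reflex of *witesufop:
Paneku: *witesufop
  witesufop → witisufop   [vowel merger]
  witisufop → widisufop   [intervocalic voicing]
  widisufop (rule 3 does not apply)
  widisufop → witisufop   [unconditioned shift]
  witisufop → wisisufop   [palatalisation]
  giving Paneku wisisufop.
Paneku 'wisisufop' matches the regular reflex exactly, so the pair is cognate.

yes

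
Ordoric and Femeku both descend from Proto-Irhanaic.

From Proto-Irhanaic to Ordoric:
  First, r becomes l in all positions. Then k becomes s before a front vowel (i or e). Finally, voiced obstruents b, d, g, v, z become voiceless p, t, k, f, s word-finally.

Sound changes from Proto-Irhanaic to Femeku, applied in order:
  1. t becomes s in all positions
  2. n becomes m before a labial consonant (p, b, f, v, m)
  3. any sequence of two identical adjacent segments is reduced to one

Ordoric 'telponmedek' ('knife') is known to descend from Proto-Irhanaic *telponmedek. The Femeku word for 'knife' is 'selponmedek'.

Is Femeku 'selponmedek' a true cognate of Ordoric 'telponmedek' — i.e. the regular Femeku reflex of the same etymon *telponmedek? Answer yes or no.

Derive the expected Femeku reflex of *telponmedek:
Femeku: start from *telponmedek.
  rule 1 (unconditioned shift): telponmedek → selponmedek
  rule 2 (nasal place assimilation): selponmedek → selpommedek
  rule 3 (degemination): selpommedek → selpomedek
  ⇒ Femeku selpomedek
The regular Femeku reflex would be 'selpomedek', but the attested form is 'selponmedek'. The correspondence is irregular, so they are not cognates (the Femeku form has a different source).

no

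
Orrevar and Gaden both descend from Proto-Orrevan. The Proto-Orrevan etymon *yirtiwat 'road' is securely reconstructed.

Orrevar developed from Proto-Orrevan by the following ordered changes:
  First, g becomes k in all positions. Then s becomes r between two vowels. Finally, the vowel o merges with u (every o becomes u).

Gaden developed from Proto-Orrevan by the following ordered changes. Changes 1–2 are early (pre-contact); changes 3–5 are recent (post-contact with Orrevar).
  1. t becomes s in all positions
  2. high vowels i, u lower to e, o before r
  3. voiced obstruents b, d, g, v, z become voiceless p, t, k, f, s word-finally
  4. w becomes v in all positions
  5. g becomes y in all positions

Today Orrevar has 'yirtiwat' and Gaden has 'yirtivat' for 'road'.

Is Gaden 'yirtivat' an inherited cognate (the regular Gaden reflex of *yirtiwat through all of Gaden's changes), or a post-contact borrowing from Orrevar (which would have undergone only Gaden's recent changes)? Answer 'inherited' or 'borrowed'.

borrowed

If inherited, *yirtiwat would pass through all of Gaden's changes:
Gaden: *yirtiwat
  yirtiwat → yirsiwas   [unconditioned shift]
  yirsiwas → yersiwas   [pre-rhotic lowering]
  yersiwas (rule 3 does not apply)
  yersiwas → yersivas   [unconditioned shift]
  yersivas (rule 5 does not apply)
  giving Gaden yersivas.
If borrowed from Orrevar 'yirtiwat' after the early changes, it would undergo only the recent ones:
  rule 3 (final devoicing): no change (yirtiwat)
  rule 4 (unconditioned shift): yirtiwat → yirtivat
  rule 5 (unconditioned shift): no change (yirtivat)
  ⇒ as a loan: yirtivat
Gaden 'yirtivat' matches the loan outcome 'yirtivat', not the inherited 'yersivas' — it skipped the early Gaden changes, so it was borrowed from Orrevar.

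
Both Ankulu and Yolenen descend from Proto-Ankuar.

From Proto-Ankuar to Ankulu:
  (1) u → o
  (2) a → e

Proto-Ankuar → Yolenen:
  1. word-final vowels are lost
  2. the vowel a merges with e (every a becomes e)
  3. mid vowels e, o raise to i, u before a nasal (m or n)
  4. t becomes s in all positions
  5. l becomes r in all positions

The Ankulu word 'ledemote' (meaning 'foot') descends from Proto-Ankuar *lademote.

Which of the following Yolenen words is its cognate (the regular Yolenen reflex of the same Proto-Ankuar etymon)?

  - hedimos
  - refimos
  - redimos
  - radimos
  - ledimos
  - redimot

redimos

Yolenen: start from *lademote.
  rule 1 (apocope): lademote → lademot
  rule 2 (vowel merger): lademot → ledemot
  rule 3 (pre-nasal raising): ledemot → ledimot
  rule 4 (unconditioned shift): ledimot → ledimos
  rule 5 (unconditioned shift): ledimos → redimos
  ⇒ Yolenen redimos
Only 'redimos' matches the regular Yolenen development of *lademote.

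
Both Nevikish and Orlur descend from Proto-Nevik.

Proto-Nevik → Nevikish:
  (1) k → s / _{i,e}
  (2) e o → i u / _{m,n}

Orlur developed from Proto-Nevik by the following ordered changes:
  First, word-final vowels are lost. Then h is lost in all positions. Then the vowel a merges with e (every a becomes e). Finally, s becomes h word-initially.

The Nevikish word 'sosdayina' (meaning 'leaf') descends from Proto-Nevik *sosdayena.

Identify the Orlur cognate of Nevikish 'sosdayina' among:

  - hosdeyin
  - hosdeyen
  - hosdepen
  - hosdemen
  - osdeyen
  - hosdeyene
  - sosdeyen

Orlur: *sosdayena > sosdayen > sosdeyen > hosdeyen  (by apocope, vowel merger, debuccalisation)
Among the options, 'hosdeyen' alone shows every Orlur change applied in order.

hosdeyen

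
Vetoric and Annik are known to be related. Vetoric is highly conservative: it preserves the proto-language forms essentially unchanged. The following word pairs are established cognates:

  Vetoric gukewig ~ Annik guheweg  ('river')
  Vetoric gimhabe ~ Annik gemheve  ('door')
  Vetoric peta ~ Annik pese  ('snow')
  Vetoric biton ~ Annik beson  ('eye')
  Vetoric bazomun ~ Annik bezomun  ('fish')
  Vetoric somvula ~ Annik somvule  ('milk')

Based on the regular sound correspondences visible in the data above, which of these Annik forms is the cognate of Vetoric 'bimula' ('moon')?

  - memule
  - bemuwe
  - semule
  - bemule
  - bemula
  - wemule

bemule

gimhabe ~ gemheve — Vetoric i corresponds to Annik e after a consonant, before a nasal.
peta ~ pese, somvula ~ somvule — Vetoric a corresponds to Annik e word-finally.
Applying these to Vetoric 'bimula':
  bimula → bemula   (i→e after a consonant, before a nasal)
  bemula → bemule   (a→e word-finally)
So the Annik cognate is 'bemule'.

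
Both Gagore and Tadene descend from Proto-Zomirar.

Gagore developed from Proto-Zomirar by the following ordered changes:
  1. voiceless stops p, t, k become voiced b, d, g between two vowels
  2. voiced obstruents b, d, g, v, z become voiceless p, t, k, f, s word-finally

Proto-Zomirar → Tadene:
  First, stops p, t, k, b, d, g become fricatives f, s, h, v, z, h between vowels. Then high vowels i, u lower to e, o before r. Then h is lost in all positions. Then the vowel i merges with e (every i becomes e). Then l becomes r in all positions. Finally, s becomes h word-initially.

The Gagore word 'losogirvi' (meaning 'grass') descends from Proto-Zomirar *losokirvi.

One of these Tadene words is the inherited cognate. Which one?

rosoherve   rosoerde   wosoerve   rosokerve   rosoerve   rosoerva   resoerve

rosoerve

Tadene: *losokirvi > losohirvi > losohervi > losoervi > losoerve > rosoerve  (by intervocalic lenition, pre-rhotic lowering, h-loss, vowel merger, unconditioned shift)
Among the options, 'rosoerve' alone shows every Tadene change applied in order.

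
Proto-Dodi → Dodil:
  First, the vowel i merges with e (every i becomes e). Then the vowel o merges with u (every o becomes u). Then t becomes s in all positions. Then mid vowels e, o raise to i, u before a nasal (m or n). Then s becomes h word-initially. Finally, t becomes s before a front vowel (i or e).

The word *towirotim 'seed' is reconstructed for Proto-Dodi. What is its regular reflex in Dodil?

huwerusim

Dodil: *towirotim
  towirotim → towerotem   [vowel merger]
  towerotem → tuwerutem   [vowel merger]
  tuwerutem → suwerusem   [unconditioned shift]
  suwerusem → suwerusim   [pre-nasal raising]
  suwerusim → huwerusim   [debuccalisation]
  huwerusim (rule 6 does not apply)
  giving Dodil huwerusim.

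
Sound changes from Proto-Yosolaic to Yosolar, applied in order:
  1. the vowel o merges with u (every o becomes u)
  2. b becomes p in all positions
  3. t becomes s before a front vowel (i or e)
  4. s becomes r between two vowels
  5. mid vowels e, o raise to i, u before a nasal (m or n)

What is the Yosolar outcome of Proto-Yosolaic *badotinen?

Yosolar: *badotinen > badutinen > padutinen > padusinen > padurinen > padurinin  (by vowel merger, unconditioned shift, palatalisation, rhotacism, pre-nasal raising)

padurinin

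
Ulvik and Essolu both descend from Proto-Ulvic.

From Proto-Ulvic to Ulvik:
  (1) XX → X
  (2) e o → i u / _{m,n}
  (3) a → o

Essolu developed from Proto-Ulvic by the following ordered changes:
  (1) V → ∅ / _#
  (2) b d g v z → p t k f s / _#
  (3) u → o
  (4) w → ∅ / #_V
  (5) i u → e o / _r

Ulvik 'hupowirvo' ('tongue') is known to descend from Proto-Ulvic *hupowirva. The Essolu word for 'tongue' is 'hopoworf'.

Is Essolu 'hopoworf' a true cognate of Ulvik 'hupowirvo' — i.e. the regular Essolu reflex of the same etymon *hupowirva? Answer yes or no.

no

Derive the expected Essolu reflex of *hupowirva:
Essolu: start from *hupowirva.
  rule 1 (apocope): hupowirva → hupowirv
  rule 2 (final devoicing): hupowirv → hupowirf
  rule 3 (vowel merger): hupowirf → hopowirf
  rule 4: no change — hopowirf
  rule 5 (pre-rhotic lowering): hopowirf → hopowerf
  ⇒ Essolu hopowerf
The regular Essolu reflex would be 'hopowerf', but the attested form is 'hopoworf'. The correspondence is irregular, so they are not cognates (the Essolu form has a different source).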